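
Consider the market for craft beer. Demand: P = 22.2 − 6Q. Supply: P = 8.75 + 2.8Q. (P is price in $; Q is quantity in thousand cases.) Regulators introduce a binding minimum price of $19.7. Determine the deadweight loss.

$5.44 thousand

Competitive equilibrium: 22.2 − 6Q = 8.75 + 2.8Q → Q* = 1.5284, P* = 13.0295.
At the floor P = 19.7, quantity demanded = (22.2 − 19.7)/6 = 0.4167.
Sellers' marginal cost at Q' = 0.4167: 8.75 + 2.8·0.4167 = 9.9168.
ΔQ = 1.5284 − 0.4167 = 1.1117; wedge = 19.7 − 9.9168 = 9.7832.
Welfare loss = ½ × 1.1117 × 9.7832 = $5.44 thousand.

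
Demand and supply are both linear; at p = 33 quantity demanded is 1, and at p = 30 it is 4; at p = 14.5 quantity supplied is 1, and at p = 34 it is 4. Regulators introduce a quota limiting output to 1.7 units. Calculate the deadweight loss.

Demand slope = (30 − 33)/(4 − 1) = −1, so p = 34 − q.
Supply slope = (34 − 14.5)/(4 − 1) = 6.5, so p = 8 + 6.5q.
Competitive equilibrium: 34 − q = 8 + 6.5q → q* = 3.4667, p* = 30.5333.
At q = 1.7: demand price = 34 − 1·1.7 = 32.3; supply price = 8 + 6.5·1.7 = 19.05.
Δq = 3.4667 − 1.7 = 1.7667; wedge = 32.3 − 19.05 = 13.25.
DWL = ½ × 1.7667 × 13.25 = 11.70.

11.70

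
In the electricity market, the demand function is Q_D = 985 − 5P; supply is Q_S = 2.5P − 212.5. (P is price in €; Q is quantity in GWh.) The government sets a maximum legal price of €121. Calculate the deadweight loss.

€2803.33

In inverse form: demand P = 197 − 0.2Q, supply P = 85 + 0.4Q.
Competitive equilibrium: 197 − 0.2Q = 85 + 0.4Q → Q* = 186.6667, P* = 159.6667.
At the ceiling P = 121, quantity supplied = (121 − 85)/0.4 = 90.
Willingness to pay at Q' = 90: 197 − 0.2·90 = 179.
ΔQ = 186.6667 − 90 = 96.6667; wedge = 179 − 121 = 58.
Welfare loss = ½ × 96.6667 × 58 = €2803.33.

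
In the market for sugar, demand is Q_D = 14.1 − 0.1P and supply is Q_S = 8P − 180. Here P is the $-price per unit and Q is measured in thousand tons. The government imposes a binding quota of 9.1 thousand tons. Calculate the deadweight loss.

$34.32 thousand

In inverse form: demand P = 141 − 10Q, supply P = 22.5 + 0.125Q.
Competitive equilibrium: 141 − 10Q = 22.5 + 0.125Q → Q* = 11.7037, P* = 23.963.
At Q = 9.1: demand price = 141 − 10·9.1 = 50; supply price = 22.5 + 0.125·9.1 = 23.6375.
ΔQ = 11.7037 − 9.1 = 2.6037; wedge = 50 − 23.6375 = 26.3625.
Welfare loss = ½ × 2.6037 × 26.3625 = $34.32 thousand.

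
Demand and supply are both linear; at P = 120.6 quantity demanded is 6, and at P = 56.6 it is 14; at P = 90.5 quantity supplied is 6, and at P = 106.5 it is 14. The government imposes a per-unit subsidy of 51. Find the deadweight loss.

130.05

Demand slope = (56.6 − 120.6)/(14 − 6) = −8, so P = 168.6 − 8Q.
Supply slope = (106.5 − 90.5)/(14 − 6) = 2, so P = 78.5 + 2Q.
Competitive equilibrium: 168.6 − 8Q = 78.5 + 2Q → Q* = 9.01, P* = 96.52.
The subsidy lowers effective supply by 51: P = 27.5 + 2Q.
New quantity: 168.6 − 8Q = 27.5 + 2Q → Q' = 14.11.
Overproduction ΔQ = 14.11 − 9.01 = 5.1; wedge = subsidy = 51.
DWL = ½ × 5.1 × 51 = 130.05.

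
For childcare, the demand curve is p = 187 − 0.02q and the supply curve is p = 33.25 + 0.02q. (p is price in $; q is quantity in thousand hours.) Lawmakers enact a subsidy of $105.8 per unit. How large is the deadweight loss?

$139920.50 thousand

Competitive equilibrium: 187 − 0.02q = 33.25 + 0.02q → q* = 3843.75, p* = 110.125.
The subsidy lowers effective supply by 105.8: p = 0.02q − 72.55.
New quantity: 187 − 0.02q = 0.02q − 72.55 → q' = 6488.75.
Overproduction Δq = 6488.75 − 3843.75 = 2645; wedge = subsidy = 105.8.
Welfare loss = ½ × 2645 × 105.8 = $139920.50 thousand.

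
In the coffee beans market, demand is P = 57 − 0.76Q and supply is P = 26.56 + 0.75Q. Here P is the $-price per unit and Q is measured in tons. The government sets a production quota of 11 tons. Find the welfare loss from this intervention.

$63.33

Competitive equilibrium: 57 − 0.76Q = 26.56 + 0.75Q → Q* = 20.1589, P* = 41.6792.
At Q = 11: demand price = 57 − 0.76·11 = 48.64; supply price = 26.56 + 0.75·11 = 34.81.
ΔQ = 20.1589 − 11 = 9.1589; wedge = 48.64 − 34.81 = 13.83.
The triangle = ½ × 9.1589 × 13.83 = $63.33.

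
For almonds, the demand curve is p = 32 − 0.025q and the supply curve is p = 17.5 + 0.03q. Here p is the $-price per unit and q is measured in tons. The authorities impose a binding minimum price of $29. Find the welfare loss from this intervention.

Competitive equilibrium: 32 − 0.025q = 17.5 + 0.03q → q* = 263.6364, p* = 25.4091.
At the floor p = 29, quantity demanded = (32 − 29)/0.025 = 120.
Sellers' marginal cost at q' = 120: 17.5 + 0.03·120 = 21.1.
Δq = 263.6364 − 120 = 143.6364; wedge = 29 − 21.1 = 7.9.
DWL = ½ × 143.6364 × 7.9 = $567.36.

$567.36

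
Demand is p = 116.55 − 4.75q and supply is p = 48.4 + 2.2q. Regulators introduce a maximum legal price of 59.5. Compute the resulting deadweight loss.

78.75

Competitive equilibrium: 116.55 − 4.75q = 48.4 + 2.2q → q* = 9.80576, p* = 69.97266.
At the ceiling p = 59.5, quantity supplied = (59.5 − 48.4)/2.2 = 5.04545.
Willingness to pay at q' = 5.04545: 116.55 − 4.75·5.04545 = 92.58411.
Δq = 9.80576 − 5.04545 = 4.76031; wedge = 92.58411 − 59.5 = 33.08411.
Welfare loss = ½ × 4.76031 × 33.08411 = 78.75.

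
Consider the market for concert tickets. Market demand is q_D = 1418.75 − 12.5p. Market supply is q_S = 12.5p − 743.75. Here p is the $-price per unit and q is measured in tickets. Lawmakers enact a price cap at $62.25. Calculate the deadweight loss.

$7350.78

In inverse form: demand p = 113.5 − 0.08q, supply p = 59.5 + 0.08q.
Competitive equilibrium: 113.5 − 0.08q = 59.5 + 0.08q → q* = 337.5, p* = 86.5.
At the ceiling p = 62.25, quantity supplied = (62.25 − 59.5)/0.08 = 34.375.
Willingness to pay at q' = 34.375: 113.5 − 0.08·34.375 = 110.75.
Δq = 337.5 − 34.375 = 303.125; wedge = 110.75 − 62.25 = 48.5.
The triangle = ½ × 303.125 × 48.5 = $7350.78.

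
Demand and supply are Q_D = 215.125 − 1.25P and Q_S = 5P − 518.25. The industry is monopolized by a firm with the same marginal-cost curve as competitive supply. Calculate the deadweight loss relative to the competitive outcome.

462.76

In inverse form: demand P = 172.1 − 0.8Q, supply P = 103.65 + 0.2Q.
Competitive equilibrium: 172.1 − 0.8Q = 103.65 + 0.2Q → Q* = 68.45, P* = 117.34.
Marginal revenue: MR = 172.1 − 1.6Q. Set MR = MC: 172.1 − 1.6Q = 103.65 + 0.2Q → Q_m = 38.0278.
Price P_m = 172.1 − 0.8·38.0278 = 141.6778; MC(Q_m) = 103.65 + 0.2·38.0278 = 111.2556.
Competitive Q* = 68.45, so ΔQ = 30.4222; wedge = 141.6778 − 111.2556 = 30.4222.
The triangle = ½ × 30.4222 × 30.4222 = 462.76.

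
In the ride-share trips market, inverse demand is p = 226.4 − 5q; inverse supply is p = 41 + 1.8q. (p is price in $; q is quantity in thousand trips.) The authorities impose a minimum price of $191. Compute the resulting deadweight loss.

Competitive equilibrium: 226.4 − 5q = 41 + 1.8q → q* = 27.2647, p* = 90.0765.
At the floor p = 191, quantity demanded = (226.4 − 191)/5 = 7.08.
Sellers' marginal cost at q' = 7.08: 41 + 1.8·7.08 = 53.744.
Δq = 27.2647 − 7.08 = 20.1847; wedge = 191 − 53.744 = 137.256.
Welfare loss = ½ × 20.1847 × 137.256 = $1385.24 thousand.

$1385.24 thousand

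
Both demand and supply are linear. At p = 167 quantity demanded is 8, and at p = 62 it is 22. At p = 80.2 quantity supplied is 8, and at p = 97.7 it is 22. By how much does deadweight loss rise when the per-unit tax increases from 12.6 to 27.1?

32.89

Demand slope = (62 − 167)/(22 − 8) = −7.5, so p = 227 − 7.5q.
Supply slope = (97.7 − 80.2)/(22 − 8) = 1.25, so p = 70.2 + 1.25q.
Competitive equilibrium: 227 − 7.5q = 70.2 + 1.25q → q* = 17.92, p* = 92.6.
For a per-unit tax t: Δq = t/8.75, so DWL = ½·t·(t/8.75) = t²/17.5.
At t = 12.6: DWL = 9.072. At t = 27.1: DWL = 41.966.
Increase = 41.966 − 9.072 = 32.89.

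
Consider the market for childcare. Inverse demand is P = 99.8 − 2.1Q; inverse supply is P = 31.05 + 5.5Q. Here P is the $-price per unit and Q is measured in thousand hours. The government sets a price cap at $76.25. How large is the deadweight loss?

Competitive equilibrium: 99.8 − 2.1Q = 31.05 + 5.5Q → Q* = 9.0461, P* = 80.8033.
At the ceiling P = 76.25, quantity supplied = (76.25 − 31.05)/5.5 = 8.2182.
Willingness to pay at Q' = 8.2182: 99.8 − 2.1·8.2182 = 82.5418.
ΔQ = 9.0461 − 8.2182 = 0.8279; wedge = 82.5418 − 76.25 = 6.2918.
Welfare loss = ½ × 0.8279 × 6.2918 = $2.60 thousand.

$2.60 thousand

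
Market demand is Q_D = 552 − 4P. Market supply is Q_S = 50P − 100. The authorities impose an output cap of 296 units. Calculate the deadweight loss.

In inverse form: demand P = 138 − 0.25Q, supply P = 2 + 0.02Q.
Competitive equilibrium: 138 − 0.25Q = 2 + 0.02Q → Q* = 503.7037, P* = 12.0741.
At Q = 296: demand price = 138 − 0.25·296 = 64; supply price = 2 + 0.02·296 = 7.92.
ΔQ = 503.7037 − 296 = 207.7037; wedge = 64 − 7.92 = 56.08.
DWL = ½ × 207.7037 × 56.08 = 5824.01.

5824.01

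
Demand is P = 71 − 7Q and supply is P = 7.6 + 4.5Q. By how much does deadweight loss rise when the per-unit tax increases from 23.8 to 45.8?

66.57

Competitive equilibrium: 71 − 7Q = 7.6 + 4.5Q → Q* = 5.513, P* = 32.4087.
For a per-unit tax t: ΔQ = t/11.5, so DWL = ½·t·(t/11.5) = t²/23.
At t = 23.8: DWL = 24.628. At t = 45.8: DWL = 91.202.
Increase = 91.202 − 24.628 = 66.57.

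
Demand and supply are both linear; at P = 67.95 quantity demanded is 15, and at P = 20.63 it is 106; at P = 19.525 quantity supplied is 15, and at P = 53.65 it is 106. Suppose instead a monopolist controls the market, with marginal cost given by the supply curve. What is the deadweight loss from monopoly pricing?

Demand slope = (20.63 − 67.95)/(106 − 15) = −0.52, so P = 75.75 − 0.52Q.
Supply slope = (53.65 − 19.525)/(106 − 15) = 0.375, so P = 13.9 + 0.375Q.
Competitive equilibrium: 75.75 − 0.52Q = 13.9 + 0.375Q → Q* = 69.1061, P* = 39.8148.
Marginal revenue: MR = 75.75 − 1.04Q. Set MR = MC: 75.75 − 1.04Q = 13.9 + 0.375Q → Q_m = 43.7102.
Price P_m = 75.75 − 0.52·43.7102 = 53.0207; MC(Q_m) = 13.9 + 0.375·43.7102 = 30.2913.
Competitive Q* = 69.1061, so ΔQ = 25.3959; wedge = 53.0207 − 30.2913 = 22.7294.
Welfare loss = ½ × 25.3959 × 22.7294 = 288.62.

288.62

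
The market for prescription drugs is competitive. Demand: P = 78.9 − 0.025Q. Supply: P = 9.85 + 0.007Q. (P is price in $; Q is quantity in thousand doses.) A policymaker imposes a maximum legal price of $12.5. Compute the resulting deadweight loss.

$50651.18 thousand

Competitive equilibrium: 78.9 − 0.025Q = 9.85 + 0.007Q → Q* = 2157.8125, P* = 24.95469.
At the ceiling P = 12.5, quantity supplied = (12.5 − 9.85)/0.007 = 378.57143.
Willingness to pay at Q' = 378.57143: 78.9 − 0.025·378.57143 = 69.43571.
ΔQ = 2157.8125 − 378.57143 = 1779.24107; wedge = 69.43571 − 12.5 = 56.93571.
The triangle = ½ × 1779.24107 × 56.93571 = $50651.18 thousand.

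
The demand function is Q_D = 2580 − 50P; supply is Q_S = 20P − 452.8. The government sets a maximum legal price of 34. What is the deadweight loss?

1217.57

In inverse form: demand P = 51.6 − 0.02Q, supply P = 22.64 + 0.05Q.
Competitive equilibrium: 51.6 − 0.02Q = 22.64 + 0.05Q → Q* = 413.7143, P* = 43.3257.
At the ceiling P = 34, quantity supplied = (34 − 22.64)/0.05 = 227.2.
Willingness to pay at Q' = 227.2: 51.6 − 0.02·227.2 = 47.056.
ΔQ = 413.7143 − 227.2 = 186.5143; wedge = 47.056 − 34 = 13.056.
Welfare loss = ½ × 186.5143 × 13.056 = 1217.57.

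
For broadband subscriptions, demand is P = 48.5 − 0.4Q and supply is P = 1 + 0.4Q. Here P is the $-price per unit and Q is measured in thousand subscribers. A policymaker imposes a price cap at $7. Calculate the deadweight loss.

Competitive equilibrium: 48.5 − 0.4Q = 1 + 0.4Q → Q* = 59.375, P* = 24.75.
At the ceiling P = 7, quantity supplied = (7 − 1)/0.4 = 15.
Willingness to pay at Q' = 15: 48.5 − 0.4·15 = 42.5.
ΔQ = 59.375 − 15 = 44.375; wedge = 42.5 − 7 = 35.5.
DWL = ½ × 44.375 × 35.5 = $787.66 thousand.

$787.66 thousand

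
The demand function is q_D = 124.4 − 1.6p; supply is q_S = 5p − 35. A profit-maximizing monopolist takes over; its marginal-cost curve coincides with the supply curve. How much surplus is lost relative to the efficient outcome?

563.63

In inverse form: demand p = 77.75 − 0.625q, supply p = 7 + 0.2q.
Competitive equilibrium: 77.75 − 0.625q = 7 + 0.2q → q* = 85.7576, p* = 24.1515.
Marginal revenue: MR = 77.75 − 1.25q. Set MR = MC: 77.75 − 1.25q = 7 + 0.2q → q_m = 48.7931.
Price p_m = 77.75 − 0.625·48.7931 = 47.2543; MC(q_m) = 7 + 0.2·48.7931 = 16.7586.
Competitive q* = 85.7576, so Δq = 36.9645; wedge = 47.2543 − 16.7586 = 30.4957.
The triangle = ½ × 36.9645 × 30.4957 = 563.63.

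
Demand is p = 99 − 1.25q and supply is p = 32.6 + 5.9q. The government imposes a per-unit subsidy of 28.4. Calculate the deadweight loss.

Competitive equilibrium: 99 − 1.25q = 32.6 + 5.9q → q* = 9.2867, p* = 87.3916.
The subsidy lowers effective supply by 28.4: p = 4.2 + 5.9q.
New quantity: 99 − 1.25q = 4.2 + 5.9q → q' = 13.2587.
Overproduction Δq = 13.2587 − 9.2867 = 3.972; wedge = subsidy = 28.4.
DWL = ½ × 3.972 × 28.4 = 56.40.

56.40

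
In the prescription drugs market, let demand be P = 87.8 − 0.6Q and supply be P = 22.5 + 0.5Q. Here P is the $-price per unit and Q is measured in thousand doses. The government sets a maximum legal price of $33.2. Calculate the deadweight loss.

Competitive equilibrium: 87.8 − 0.6Q = 22.5 + 0.5Q → Q* = 59.3636, P* = 52.1818.
At the ceiling P = 33.2, quantity supplied = (33.2 − 22.5)/0.5 = 21.4.
Willingness to pay at Q' = 21.4: 87.8 − 0.6·21.4 = 74.96.
ΔQ = 59.3636 − 21.4 = 37.9636; wedge = 74.96 − 33.2 = 41.76.
Deadweight loss = ½ × 37.9636 × 41.76 = $792.68 thousand.

$792.68 thousand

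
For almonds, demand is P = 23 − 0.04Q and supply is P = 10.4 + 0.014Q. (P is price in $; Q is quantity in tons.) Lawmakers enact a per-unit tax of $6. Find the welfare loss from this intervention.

$333.33

Competitive equilibrium: 23 − 0.04Q = 10.4 + 0.014Q → Q* = 233.3333, P* = 13.6667.
With the tax, the buyer price exceeds the seller price by 6: (23 − 0.04Q) − (10.4 + 0.014Q) = 6 → Q' = 122.2222.
ΔQ = 233.3333 − 122.2222 = 111.1111; the wedge equals the tax, 6.
Deadweight loss = ½ × 111.1111 × 6 = $333.33.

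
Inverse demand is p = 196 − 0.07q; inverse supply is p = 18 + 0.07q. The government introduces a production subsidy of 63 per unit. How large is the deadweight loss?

14175

Competitive equilibrium: 196 − 0.07q = 18 + 0.07q → q* = 1271.4286, p* = 107.
The subsidy lowers effective supply by 63: p = 0.07q − 45.
New quantity: 196 − 0.07q = 0.07q − 45 → q' = 1721.4286.
Overproduction Δq = 1721.4286 − 1271.4286 = 450; wedge = subsidy = 63.
DWL = ½ × 450 × 63 = 14175.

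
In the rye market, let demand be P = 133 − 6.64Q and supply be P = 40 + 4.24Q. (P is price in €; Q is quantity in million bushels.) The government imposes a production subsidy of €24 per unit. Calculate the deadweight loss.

Competitive equilibrium: 133 − 6.64Q = 40 + 4.24Q → Q* = 8.5478, P* = 76.2426.
The subsidy lowers effective supply by 24: P = 16 + 4.24Q.
New quantity: 133 − 6.64Q = 16 + 4.24Q → Q' = 10.7537.
Overproduction ΔQ = 10.7537 − 8.5478 = 2.2059; wedge = subsidy = 24.
DWL = ½ × 2.2059 × 24 = €26.47 million.

€26.47 million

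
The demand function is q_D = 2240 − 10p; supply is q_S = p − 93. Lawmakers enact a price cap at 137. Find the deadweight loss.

3101.25

In inverse form: demand p = 224 − 0.1q, supply p = 93 + q.
Competitive equilibrium: 224 − 0.1q = 93 + q → q* = 119.0909, p* = 212.0909.
At the ceiling p = 137, quantity supplied = (137 − 93)/1 = 44.
Willingness to pay at q' = 44: 224 − 0.1·44 = 219.6.
Δq = 119.0909 − 44 = 75.0909; wedge = 219.6 − 137 = 82.6.
Welfare loss = ½ × 75.0909 × 82.6 = 3101.25.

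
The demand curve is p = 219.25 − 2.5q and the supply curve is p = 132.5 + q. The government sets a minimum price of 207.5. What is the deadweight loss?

706.01

Competitive equilibrium: 219.25 − 2.5q = 132.5 + q → q* = 24.7857, p* = 157.2857.
At the floor p = 207.5, quantity demanded = (219.25 − 207.5)/2.5 = 4.7.
Sellers' marginal cost at q' = 4.7: 132.5 + 1·4.7 = 137.2.
Δq = 24.7857 − 4.7 = 20.0857; wedge = 207.5 − 137.2 = 70.3.
DWL = ½ × 20.0857 × 70.3 = 706.01.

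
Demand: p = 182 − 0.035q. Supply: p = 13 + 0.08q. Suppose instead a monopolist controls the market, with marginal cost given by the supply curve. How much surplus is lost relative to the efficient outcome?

Competitive equilibrium: 182 − 0.035q = 13 + 0.08q → q* = 1469.56522, p* = 130.56522.
Marginal revenue: MR = 182 − 0.07q. Set MR = MC: 182 − 0.07q = 13 + 0.08q → q_m = 1126.66667.
Price p_m = 182 − 0.035·1126.66667 = 142.56667; MC(q_m) = 13 + 0.08·1126.66667 = 103.13333.
Competitive q* = 1469.56522, so Δq = 342.89855; wedge = 142.56667 − 103.13333 = 39.43334.
The triangle = ½ × 342.89855 × 39.43334 = 6760.82.

6760.82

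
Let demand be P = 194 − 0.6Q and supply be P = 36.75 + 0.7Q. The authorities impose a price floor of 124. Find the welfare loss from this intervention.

Competitive equilibrium: 194 − 0.6Q = 36.75 + 0.7Q → Q* = 120.9615, P* = 121.4231.
At the floor P = 124, quantity demanded = (194 − 124)/0.6 = 116.6667.
Sellers' marginal cost at Q' = 116.6667: 36.75 + 0.7·116.6667 = 118.4167.
ΔQ = 120.9615 − 116.6667 = 4.2948; wedge = 124 − 118.4167 = 5.5833.
Welfare loss = ½ × 4.2948 × 5.5833 = 11.99.

11.99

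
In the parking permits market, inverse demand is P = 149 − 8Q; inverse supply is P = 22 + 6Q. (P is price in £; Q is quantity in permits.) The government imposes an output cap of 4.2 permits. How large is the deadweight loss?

Competitive equilibrium: 149 − 8Q = 22 + 6Q → Q* = 9.07143, P* = 76.42857.
At Q = 4.2: demand price = 149 − 8·4.2 = 115.4; supply price = 22 + 6·4.2 = 47.2.
ΔQ = 9.07143 − 4.2 = 4.87143; wedge = 115.4 − 47.2 = 68.2.
The triangle = ½ × 4.87143 × 68.2 = £166.12.

£166.12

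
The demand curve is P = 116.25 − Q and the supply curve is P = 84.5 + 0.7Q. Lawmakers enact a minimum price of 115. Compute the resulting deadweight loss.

Competitive equilibrium: 116.25 − Q = 84.5 + 0.7Q → Q* = 18.6765, P* = 97.5735.
At the floor P = 115, quantity demanded = (116.25 − 115)/1 = 1.25.
Sellers' marginal cost at Q' = 1.25: 84.5 + 0.7·1.25 = 85.375.
ΔQ = 18.6765 − 1.25 = 17.4265; wedge = 115 − 85.375 = 29.625.
Welfare loss = ½ × 17.4265 × 29.625 = 258.13.

258.13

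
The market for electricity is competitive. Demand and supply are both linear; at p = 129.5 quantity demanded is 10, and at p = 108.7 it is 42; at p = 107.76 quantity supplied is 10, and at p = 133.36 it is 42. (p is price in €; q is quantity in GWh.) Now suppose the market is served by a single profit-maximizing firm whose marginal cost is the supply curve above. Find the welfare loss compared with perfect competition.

€43.39

Demand slope = (108.7 − 129.5)/(42 − 10) = −0.65, so p = 136 − 0.65q.
Supply slope = (133.36 − 107.76)/(42 − 10) = 0.8, so p = 99.76 + 0.8q.
Competitive equilibrium: 136 − 0.65q = 99.76 + 0.8q → q* = 24.9931, p* = 119.7545.
Marginal revenue: MR = 136 − 1.3q. Set MR = MC: 136 − 1.3q = 99.76 + 0.8q → q_m = 17.2571.
Price p_m = 136 − 0.65·17.2571 = 124.7829; MC(q_m) = 99.76 + 0.8·17.2571 = 113.5657.
Competitive q* = 24.9931, so Δq = 7.736; wedge = 124.7829 − 113.5657 = 11.2172.
Welfare loss = ½ × 7.736 × 11.2172 = €43.39.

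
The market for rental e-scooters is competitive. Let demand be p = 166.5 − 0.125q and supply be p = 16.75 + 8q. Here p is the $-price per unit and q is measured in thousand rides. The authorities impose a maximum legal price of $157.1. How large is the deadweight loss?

Competitive equilibrium: 166.5 − 0.125q = 16.75 + 8q → q* = 18.4308, p* = 164.1962.
At the ceiling p = 157.1, quantity supplied = (157.1 − 16.75)/8 = 17.5438.
Willingness to pay at q' = 17.5438: 166.5 − 0.125·17.5438 = 164.307.
Δq = 18.4308 − 17.5438 = 0.887; wedge = 164.307 − 157.1 = 7.207.
Deadweight loss = ½ × 0.887 × 7.207 = $3.20 thousand.

$3.20 thousand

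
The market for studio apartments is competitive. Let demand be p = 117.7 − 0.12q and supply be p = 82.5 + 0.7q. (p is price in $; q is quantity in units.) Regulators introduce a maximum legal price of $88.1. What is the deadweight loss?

Competitive equilibrium: 117.7 − 0.12q = 82.5 + 0.7q → q* = 42.9268, p* = 112.5488.
At the ceiling p = 88.1, quantity supplied = (88.1 − 82.5)/0.7 = 8.
Willingness to pay at q' = 8: 117.7 − 0.12·8 = 116.74.
Δq = 42.9268 − 8 = 34.9268; wedge = 116.74 − 88.1 = 28.64.
DWL = ½ × 34.9268 × 28.64 = $500.15.

$500.15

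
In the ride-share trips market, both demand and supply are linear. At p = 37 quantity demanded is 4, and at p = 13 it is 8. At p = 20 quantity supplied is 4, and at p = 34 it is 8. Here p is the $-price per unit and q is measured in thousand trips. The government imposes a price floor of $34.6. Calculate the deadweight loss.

$9.17 thousand

Demand slope = (13 − 37)/(8 − 4) = −6, so p = 61 − 6q.
Supply slope = (34 − 20)/(8 − 4) = 3.5, so p = 6 + 3.5q.
Competitive equilibrium: 61 − 6q = 6 + 3.5q → q* = 5.7895, p* = 26.2632.
At the floor p = 34.6, quantity demanded = (61 − 34.6)/6 = 4.4.
Sellers' marginal cost at q' = 4.4: 6 + 3.5·4.4 = 21.4.
Δq = 5.7895 − 4.4 = 1.3895; wedge = 34.6 − 21.4 = 13.2.
Welfare loss = ½ × 1.3895 × 13.2 = $9.17 thousand.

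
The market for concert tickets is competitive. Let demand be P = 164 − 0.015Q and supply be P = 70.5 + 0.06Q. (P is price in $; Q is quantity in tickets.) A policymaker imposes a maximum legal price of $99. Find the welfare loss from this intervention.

$22330.10

Competitive equilibrium: 164 − 0.015Q = 70.5 + 0.06Q → Q* = 1246.66667, P* = 145.3.
At the ceiling P = 99, quantity supplied = (99 − 70.5)/0.06 = 475.
Willingness to pay at Q' = 475: 164 − 0.015·475 = 156.875.
ΔQ = 1246.66667 − 475 = 771.66667; wedge = 156.875 − 99 = 57.875.
DWL = ½ × 771.66667 × 57.875 = $22330.10.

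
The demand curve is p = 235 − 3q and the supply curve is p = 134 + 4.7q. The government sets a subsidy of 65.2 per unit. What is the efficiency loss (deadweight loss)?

276.04

Competitive equilibrium: 235 − 3q = 134 + 4.7q → q* = 13.1169, p* = 195.6494.
The subsidy lowers effective supply by 65.2: p = 68.8 + 4.7q.
New quantity: 235 − 3q = 68.8 + 4.7q → q' = 21.5844.
Overproduction Δq = 21.5844 − 13.1169 = 8.4675; wedge = subsidy = 65.2.
DWL = ½ × 8.4675 × 65.2 = 276.04.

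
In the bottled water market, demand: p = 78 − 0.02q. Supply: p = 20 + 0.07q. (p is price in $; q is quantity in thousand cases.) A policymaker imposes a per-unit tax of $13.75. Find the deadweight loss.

Competitive equilibrium: 78 − 0.02q = 20 + 0.07q → q* = 644.4444, p* = 65.1111.
With the tax, the buyer price exceeds the seller price by 13.75: (78 − 0.02q) − (20 + 0.07q) = 13.75 → q' = 491.6667.
Δq = 644.4444 − 491.6667 = 152.7777; the wedge equals the tax, 13.75.
The triangle = ½ × 152.7777 × 13.75 = $1050.35 thousand.

$1050.35 thousand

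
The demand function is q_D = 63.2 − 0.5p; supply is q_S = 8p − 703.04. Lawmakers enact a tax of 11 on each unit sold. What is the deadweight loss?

In inverse form: demand p = 126.4 − 2q, supply p = 87.88 + 0.125q.
Competitive equilibrium: 126.4 − 2q = 87.88 + 0.125q → q* = 18.1271, p* = 90.1459.
With the tax, the buyer price exceeds the seller price by 11: (126.4 − 2q) − (87.88 + 0.125q) = 11 → q' = 12.9506.
Δq = 18.1271 − 12.9506 = 5.1765; the wedge equals the tax, 11.
Welfare loss = ½ × 5.1765 × 11 = 28.47.

28.47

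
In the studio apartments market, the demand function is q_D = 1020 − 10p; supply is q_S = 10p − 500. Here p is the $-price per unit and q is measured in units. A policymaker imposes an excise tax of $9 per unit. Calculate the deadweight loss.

In inverse form: demand p = 102 − 0.1q, supply p = 50 + 0.1q.
Competitive equilibrium: 102 − 0.1q = 50 + 0.1q → q* = 260, p* = 76.
With the tax, the buyer price exceeds the seller price by 9: (102 − 0.1q) − (50 + 0.1q) = 9 → q' = 215.
Δq = 260 − 215 = 45; the wedge equals the tax, 9.
DWL = ½ × 45 × 9 = $202.50.

$202.50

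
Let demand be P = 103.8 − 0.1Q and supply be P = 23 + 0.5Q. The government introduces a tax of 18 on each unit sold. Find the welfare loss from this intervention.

Competitive equilibrium: 103.8 − 0.1Q = 23 + 0.5Q → Q* = 134.6667, P* = 90.3333.
With the tax, the buyer price exceeds the seller price by 18: (103.8 − 0.1Q) − (23 + 0.5Q) = 18 → Q' = 104.6667.
ΔQ = 134.6667 − 104.6667 = 30; the wedge equals the tax, 18.
Welfare loss = ½ × 30 × 18 = 270.

270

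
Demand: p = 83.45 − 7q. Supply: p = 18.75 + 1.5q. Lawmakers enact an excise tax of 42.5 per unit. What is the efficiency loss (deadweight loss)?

Competitive equilibrium: 83.45 − 7q = 18.75 + 1.5q → q* = 7.6118, p* = 30.1676.
With the tax, the buyer price exceeds the seller price by 42.5: (83.45 − 7q) − (18.75 + 1.5q) = 42.5 → q' = 2.6118.
Δq = 7.6118 − 2.6118 = 5; the wedge equals the tax, 42.5.
Deadweight loss = ½ × 5 × 42.5 = 106.25.

106.25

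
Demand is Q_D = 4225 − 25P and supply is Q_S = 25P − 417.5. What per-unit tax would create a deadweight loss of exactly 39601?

79.6

In inverse form: demand P = 169 − 0.04Q, supply P = 16.7 + 0.04Q.
Competitive equilibrium: 169 − 0.04Q = 16.7 + 0.04Q → Q* = 1903.75, P* = 92.85.
A tax t gives ΔQ = t/0.08 and wedge t, so DWL = t²/0.16.
t²/0.16 = 39601 → t² = 6336.16 → t = 79.6.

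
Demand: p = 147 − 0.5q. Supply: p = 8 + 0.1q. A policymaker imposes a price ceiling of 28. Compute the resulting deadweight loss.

Competitive equilibrium: 147 − 0.5q = 8 + 0.1q → q* = 231.6667, p* = 31.1667.
At the ceiling p = 28, quantity supplied = (28 − 8)/0.1 = 200.
Willingness to pay at q' = 200: 147 − 0.5·200 = 47.
Δq = 231.6667 − 200 = 31.6667; wedge = 47 − 28 = 19.
Deadweight loss = ½ × 31.6667 × 19 = 300.83.

300.83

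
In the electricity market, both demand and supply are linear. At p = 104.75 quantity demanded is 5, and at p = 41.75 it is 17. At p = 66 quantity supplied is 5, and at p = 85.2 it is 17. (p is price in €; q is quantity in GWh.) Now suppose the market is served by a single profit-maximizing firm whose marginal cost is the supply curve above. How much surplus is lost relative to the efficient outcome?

Demand slope = (41.75 − 104.75)/(17 − 5) = −5.25, so p = 131 − 5.25q.
Supply slope = (85.2 − 66)/(17 − 5) = 1.6, so p = 58 + 1.6q.
Competitive equilibrium: 131 − 5.25q = 58 + 1.6q → q* = 10.6569, p* = 75.0511.
Marginal revenue: MR = 131 − 10.5q. Set MR = MC: 131 − 10.5q = 58 + 1.6q → q_m = 6.0331.
Price p_m = 131 − 5.25·6.0331 = 99.3262; MC(q_m) = 58 + 1.6·6.0331 = 67.653.
Competitive q* = 10.6569, so Δq = 4.6238; wedge = 99.3262 − 67.653 = 31.6732.
Welfare loss = ½ × 4.6238 × 31.6732 = €73.23.

€73.23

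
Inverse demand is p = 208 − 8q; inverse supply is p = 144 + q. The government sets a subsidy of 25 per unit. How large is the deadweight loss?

Competitive equilibrium: 208 − 8q = 144 + q → q* = 7.1111, p* = 151.1111.
The subsidy lowers effective supply by 25: p = 119 + q.
New quantity: 208 − 8q = 119 + q → q' = 9.8889.
Overproduction Δq = 9.8889 − 7.1111 = 2.7778; wedge = subsidy = 25.
DWL = ½ × 2.7778 × 25 = 34.72.

34.72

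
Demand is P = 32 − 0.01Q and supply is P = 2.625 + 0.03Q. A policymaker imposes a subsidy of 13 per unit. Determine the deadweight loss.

Competitive equilibrium: 32 − 0.01Q = 2.625 + 0.03Q → Q* = 734.375, P* = 24.6563.
The subsidy lowers effective supply by 13: P = 0.03Q − 10.375.
New quantity: 32 − 0.01Q = 0.03Q − 10.375 → Q' = 1059.375.
Overproduction ΔQ = 1059.375 − 734.375 = 325; wedge = subsidy = 13.
Welfare loss = ½ × 325 × 13 = 2112.50.

2112.50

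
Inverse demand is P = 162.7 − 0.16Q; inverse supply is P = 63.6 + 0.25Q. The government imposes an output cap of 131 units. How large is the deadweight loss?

Competitive equilibrium: 162.7 − 0.16Q = 63.6 + 0.25Q → Q* = 241.7073, P* = 124.0268.
At Q = 131: demand price = 162.7 − 0.16·131 = 141.74; supply price = 63.6 + 0.25·131 = 96.35.
ΔQ = 241.7073 − 131 = 110.7073; wedge = 141.74 − 96.35 = 45.39.
Welfare loss = ½ × 110.7073 × 45.39 = 2512.50.

2512.50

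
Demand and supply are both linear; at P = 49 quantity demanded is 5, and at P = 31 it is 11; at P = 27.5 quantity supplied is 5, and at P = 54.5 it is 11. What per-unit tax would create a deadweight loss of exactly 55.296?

Demand slope = (31 − 49)/(11 − 5) = −3, so P = 64 − 3Q.
Supply slope = (54.5 − 27.5)/(11 − 5) = 4.5, so P = 5 + 4.5Q.
Competitive equilibrium: 64 − 3Q = 5 + 4.5Q → Q* = 7.8667, P* = 40.4.
A tax t gives ΔQ = t/7.5 and wedge t, so DWL = t²/15.
t²/15 = 55.296 → t² = 829.44 → t = 28.8.

28.8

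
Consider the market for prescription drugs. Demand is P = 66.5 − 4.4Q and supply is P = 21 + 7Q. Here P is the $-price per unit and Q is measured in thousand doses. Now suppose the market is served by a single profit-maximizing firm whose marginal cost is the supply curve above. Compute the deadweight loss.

Competitive equilibrium: 66.5 − 4.4Q = 21 + 7Q → Q* = 3.9912, P* = 48.9386.
Marginal revenue: MR = 66.5 − 8.8Q. Set MR = MC: 66.5 − 8.8Q = 21 + 7Q → Q_m = 2.8797.
Price P_m = 66.5 − 4.4·2.8797 = 53.8293; MC(Q_m) = 21 + 7·2.8797 = 41.1579.
Competitive Q* = 3.9912, so ΔQ = 1.1115; wedge = 53.8293 − 41.1579 = 12.6714.
The triangle = ½ × 1.1115 × 12.6714 = $7.04 thousand.

$7.04 thousand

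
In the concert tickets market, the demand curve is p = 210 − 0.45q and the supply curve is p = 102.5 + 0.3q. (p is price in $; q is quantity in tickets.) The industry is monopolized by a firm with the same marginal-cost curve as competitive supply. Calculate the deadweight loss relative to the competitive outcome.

$1083.40

Competitive equilibrium: 210 − 0.45q = 102.5 + 0.3q → q* = 143.3333, p* = 145.5.
Marginal revenue: MR = 210 − 0.9q. Set MR = MC: 210 − 0.9q = 102.5 + 0.3q → q_m = 89.5833.
Price p_m = 210 − 0.45·89.5833 = 169.6875; MC(q_m) = 102.5 + 0.3·89.5833 = 129.375.
Competitive q* = 143.3333, so Δq = 53.75; wedge = 169.6875 − 129.375 = 40.3125.
Deadweight loss = ½ × 53.75 × 40.3125 = $1083.40.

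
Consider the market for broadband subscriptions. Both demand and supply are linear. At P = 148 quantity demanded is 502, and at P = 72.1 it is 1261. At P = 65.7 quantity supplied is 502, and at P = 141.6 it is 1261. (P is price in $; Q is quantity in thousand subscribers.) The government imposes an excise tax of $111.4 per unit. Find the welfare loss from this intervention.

$31024.90 thousand

Demand slope = (72.1 − 148)/(1261 − 502) = −0.1, so P = 198.2 − 0.1Q.
Supply slope = (141.6 − 65.7)/(1261 − 502) = 0.1, so P = 15.5 + 0.1Q.
Competitive equilibrium: 198.2 − 0.1Q = 15.5 + 0.1Q → Q* = 913.5, P* = 106.85.
With the tax, the buyer price exceeds the seller price by 111.4: (198.2 − 0.1Q) − (15.5 + 0.1Q) = 111.4 → Q' = 356.5.
ΔQ = 913.5 − 356.5 = 557; the wedge equals the tax, 111.4.
The triangle = ½ × 557 × 111.4 = $31024.90 thousand.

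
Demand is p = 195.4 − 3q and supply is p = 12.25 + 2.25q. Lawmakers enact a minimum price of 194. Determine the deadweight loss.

3109.76

Competitive equilibrium: 195.4 − 3q = 12.25 + 2.25q → q* = 34.88571, p* = 90.74286.
At the floor p = 194, quantity demanded = (195.4 − 194)/3 = 0.46667.
Sellers' marginal cost at q' = 0.46667: 12.25 + 2.25·0.46667 = 13.30001.
Δq = 34.88571 − 0.46667 = 34.41904; wedge = 194 − 13.30001 = 180.69999.
Deadweight loss = ½ × 34.41904 × 180.69999 = 3109.76.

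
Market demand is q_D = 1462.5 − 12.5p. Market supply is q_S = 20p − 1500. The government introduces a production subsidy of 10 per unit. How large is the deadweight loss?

384.62

In inverse form: demand p = 117 − 0.08q, supply p = 75 + 0.05q.
Competitive equilibrium: 117 − 0.08q = 75 + 0.05q → q* = 323.0769, p* = 91.1538.
The subsidy lowers effective supply by 10: p = 65 + 0.05q.
New quantity: 117 − 0.08q = 65 + 0.05q → q' = 400.
Overproduction Δq = 400 − 323.0769 = 76.9231; wedge = subsidy = 10.
The triangle = ½ × 76.9231 × 10 = 384.62.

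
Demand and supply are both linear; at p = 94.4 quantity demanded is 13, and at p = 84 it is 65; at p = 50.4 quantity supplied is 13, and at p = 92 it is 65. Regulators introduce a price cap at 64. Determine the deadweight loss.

Demand slope = (84 − 94.4)/(65 − 13) = −0.2, so p = 97 − 0.2q.
Supply slope = (92 − 50.4)/(65 − 13) = 0.8, so p = 40 + 0.8q.
Competitive equilibrium: 97 − 0.2q = 40 + 0.8q → q* = 57, p* = 85.6.
At the ceiling p = 64, quantity supplied = (64 − 40)/0.8 = 30.
Willingness to pay at q' = 30: 97 − 0.2·30 = 91.
Δq = 57 − 30 = 27; wedge = 91 − 64 = 27.
DWL = ½ × 27 × 27 = 364.50.

364.50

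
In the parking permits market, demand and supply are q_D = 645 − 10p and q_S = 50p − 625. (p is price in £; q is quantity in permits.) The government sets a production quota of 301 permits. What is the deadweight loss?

£1050.73

In inverse form: demand p = 64.5 − 0.1q, supply p = 12.5 + 0.02q.
Competitive equilibrium: 64.5 − 0.1q = 12.5 + 0.02q → q* = 433.3333, p* = 21.1667.
At q = 301: demand price = 64.5 − 0.1·301 = 34.4; supply price = 12.5 + 0.02·301 = 18.52.
Δq = 433.3333 − 301 = 132.3333; wedge = 34.4 − 18.52 = 15.88.
The triangle = ½ × 132.3333 × 15.88 = £1050.73.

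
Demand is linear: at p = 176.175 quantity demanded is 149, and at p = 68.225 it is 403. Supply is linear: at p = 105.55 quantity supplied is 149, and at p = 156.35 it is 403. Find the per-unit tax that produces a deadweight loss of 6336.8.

89

Demand slope = (68.225 − 176.175)/(403 − 149) = −0.425, so p = 239.5 − 0.425q.
Supply slope = (156.35 − 105.55)/(403 − 149) = 0.2, so p = 75.75 + 0.2q.
Competitive equilibrium: 239.5 − 0.425q = 75.75 + 0.2q → q* = 262, p* = 128.15.
A tax t gives Δq = t/0.625 and wedge t, so DWL = t²/1.25.
t²/1.25 = 6336.8 → t² = 7921 → t = 89.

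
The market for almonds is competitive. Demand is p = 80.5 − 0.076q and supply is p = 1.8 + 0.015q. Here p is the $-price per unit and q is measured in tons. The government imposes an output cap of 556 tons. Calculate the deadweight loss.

$4339.75

Competitive equilibrium: 80.5 − 0.076q = 1.8 + 0.015q → q* = 864.8352, p* = 14.7725.
At q = 556: demand price = 80.5 − 0.076·556 = 38.244; supply price = 1.8 + 0.015·556 = 10.14.
Δq = 864.8352 − 556 = 308.8352; wedge = 38.244 − 10.14 = 28.104.
Welfare loss = ½ × 308.8352 × 28.104 = $4339.75.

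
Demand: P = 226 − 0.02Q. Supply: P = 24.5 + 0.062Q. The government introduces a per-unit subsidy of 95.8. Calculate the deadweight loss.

Competitive equilibrium: 226 − 0.02Q = 24.5 + 0.062Q → Q* = 2457.3171, P* = 176.8537.
The subsidy lowers effective supply by 95.8: P = 0.062Q − 71.3.
New quantity: 226 − 0.02Q = 0.062Q − 71.3 → Q' = 3625.6098.
Overproduction ΔQ = 3625.6098 − 2457.3171 = 1168.2927; wedge = subsidy = 95.8.
Welfare loss = ½ × 1168.2927 × 95.8 = 55961.22.

55961.22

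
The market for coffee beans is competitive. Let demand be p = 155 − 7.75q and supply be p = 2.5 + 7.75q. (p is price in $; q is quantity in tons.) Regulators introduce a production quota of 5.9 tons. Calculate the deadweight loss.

Competitive equilibrium: 155 − 7.75q = 2.5 + 7.75q → q* = 9.8387, p* = 78.75.
At q = 5.9: demand price = 155 − 7.75·5.9 = 109.275; supply price = 2.5 + 7.75·5.9 = 48.225.
Δq = 9.8387 − 5.9 = 3.9387; wedge = 109.275 − 48.225 = 61.05.
Welfare loss = ½ × 3.9387 × 61.05 = $120.23.

$120.23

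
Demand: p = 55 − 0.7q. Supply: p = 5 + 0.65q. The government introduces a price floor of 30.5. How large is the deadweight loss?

Competitive equilibrium: 55 − 0.7q = 5 + 0.65q → q* = 37.037, p* = 29.0741.
At the floor p = 30.5, quantity demanded = (55 − 30.5)/0.7 = 35.
Sellers' marginal cost at q' = 35: 5 + 0.65·35 = 27.75.
Δq = 37.037 − 35 = 2.037; wedge = 30.5 − 27.75 = 2.75.
Deadweight loss = ½ × 2.037 × 2.75 = 2.80.

2.80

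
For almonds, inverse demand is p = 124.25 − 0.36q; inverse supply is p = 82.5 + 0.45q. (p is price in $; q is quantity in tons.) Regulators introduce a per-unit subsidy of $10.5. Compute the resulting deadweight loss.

Competitive equilibrium: 124.25 − 0.36q = 82.5 + 0.45q → q* = 51.5432, p* = 105.6944.
The subsidy lowers effective supply by 10.5: p = 72 + 0.45q.
New quantity: 124.25 − 0.36q = 72 + 0.45q → q' = 64.5062.
Overproduction Δq = 64.5062 − 51.5432 = 12.963; wedge = subsidy = 10.5.
Deadweight loss = ½ × 12.963 × 10.5 = $68.06.

$68.06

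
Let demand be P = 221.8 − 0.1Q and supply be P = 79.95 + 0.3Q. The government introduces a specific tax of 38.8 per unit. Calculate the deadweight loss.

Competitive equilibrium: 221.8 − 0.1Q = 79.95 + 0.3Q → Q* = 354.625, P* = 186.3375.
With the tax, the buyer price exceeds the seller price by 38.8: (221.8 − 0.1Q) − (79.95 + 0.3Q) = 38.8 → Q' = 257.625.
ΔQ = 354.625 − 257.625 = 97; the wedge equals the tax, 38.8.
Deadweight loss = ½ × 97 × 38.8 = 1881.80.

1881.80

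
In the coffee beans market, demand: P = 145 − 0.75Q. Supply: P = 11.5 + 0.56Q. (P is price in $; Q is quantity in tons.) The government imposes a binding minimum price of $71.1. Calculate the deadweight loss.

$7.46

Competitive equilibrium: 145 − 0.75Q = 11.5 + 0.56Q → Q* = 101.9084, P* = 68.5687.
At the floor P = 71.1, quantity demanded = (145 − 71.1)/0.75 = 98.5333.
Sellers' marginal cost at Q' = 98.5333: 11.5 + 0.56·98.5333 = 66.6786.
ΔQ = 101.9084 − 98.5333 = 3.3751; wedge = 71.1 − 66.6786 = 4.4214.
Deadweight loss = ½ × 3.3751 × 4.4214 = $7.46.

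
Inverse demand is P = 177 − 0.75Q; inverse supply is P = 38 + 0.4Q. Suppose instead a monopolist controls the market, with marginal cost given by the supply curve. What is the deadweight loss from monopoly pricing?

Competitive equilibrium: 177 − 0.75Q = 38 + 0.4Q → Q* = 120.8696, P* = 86.3478.
Marginal revenue: MR = 177 − 1.5Q. Set MR = MC: 177 − 1.5Q = 38 + 0.4Q → Q_m = 73.1579.
Price P_m = 177 − 0.75·73.1579 = 122.1316; MC(Q_m) = 38 + 0.4·73.1579 = 67.2632.
Competitive Q* = 120.8696, so ΔQ = 47.7117; wedge = 122.1316 − 67.2632 = 54.8684.
Deadweight loss = ½ × 47.7117 × 54.8684 = 1308.93.

1308.93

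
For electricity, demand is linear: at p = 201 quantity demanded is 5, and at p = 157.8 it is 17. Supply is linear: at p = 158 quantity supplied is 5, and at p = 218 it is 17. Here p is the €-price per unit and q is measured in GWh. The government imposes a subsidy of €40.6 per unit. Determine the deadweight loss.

Demand slope = (157.8 − 201)/(17 − 5) = −3.6, so p = 219 − 3.6q.
Supply slope = (218 − 158)/(17 − 5) = 5, so p = 133 + 5q.
Competitive equilibrium: 219 − 3.6q = 133 + 5q → q* = 10, p* = 183.
The subsidy lowers effective supply by 40.6: p = 92.4 + 5q.
New quantity: 219 − 3.6q = 92.4 + 5q → q' = 14.7209.
Overproduction Δq = 14.7209 − 10 = 4.7209; wedge = subsidy = 40.6.
Welfare loss = ½ × 4.7209 × 40.6 = €95.83.

€95.83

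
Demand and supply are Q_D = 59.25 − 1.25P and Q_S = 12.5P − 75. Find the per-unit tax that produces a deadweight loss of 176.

17.6

In inverse form: demand P = 47.4 − 0.8Q, supply P = 6 + 0.08Q.
Competitive equilibrium: 47.4 − 0.8Q = 6 + 0.08Q → Q* = 47.0455, P* = 9.7636.
A tax t gives ΔQ = t/0.88 and wedge t, so DWL = t²/1.76.
t²/1.76 = 176 → t² = 309.76 → t = 17.6.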